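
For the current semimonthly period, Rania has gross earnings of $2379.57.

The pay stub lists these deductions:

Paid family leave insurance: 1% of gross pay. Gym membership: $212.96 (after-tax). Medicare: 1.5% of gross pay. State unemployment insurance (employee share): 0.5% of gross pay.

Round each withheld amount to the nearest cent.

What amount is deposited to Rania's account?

$2095.22

Medicare: $2379.57 × 0.015 = $35.69
State unemployment insurance (employee share): $2379.57 × 0.005 = $11.90
Paid family leave insurance: $2379.57 × 0.01 = $23.80
Gym membership: $212.96
Total deductions = $35.69 + $11.90 + $23.80 + $212.96 = $284.35
Net pay = $2379.57 − $284.35 = $2095.22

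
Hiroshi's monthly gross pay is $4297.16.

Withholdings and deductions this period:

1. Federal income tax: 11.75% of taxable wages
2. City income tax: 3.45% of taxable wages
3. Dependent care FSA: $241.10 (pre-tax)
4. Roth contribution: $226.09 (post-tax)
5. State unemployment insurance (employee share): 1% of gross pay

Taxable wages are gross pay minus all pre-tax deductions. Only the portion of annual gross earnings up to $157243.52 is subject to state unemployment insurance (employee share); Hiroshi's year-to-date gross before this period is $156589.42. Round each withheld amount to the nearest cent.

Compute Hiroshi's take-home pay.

$3206.91

Dependent care FSA: $241.10
Taxable wages = $4297.16 − $241.10 = $4056.06
City income tax: $4056.06 × 0.0345 = $139.93
Federal income tax: $4056.06 × 0.1175 = $476.59
State unemployment insurance (employee share): only $157243.52 − $156589.42 = $654.10 of this check is subject → $654.10 × 0.01 = $6.54
Roth contribution: $226.09
Total deductions = $241.10 + $139.93 + $476.59 + $6.54 + $226.09 = $1090.25
Net pay = $4297.16 − $1090.25 = $3206.91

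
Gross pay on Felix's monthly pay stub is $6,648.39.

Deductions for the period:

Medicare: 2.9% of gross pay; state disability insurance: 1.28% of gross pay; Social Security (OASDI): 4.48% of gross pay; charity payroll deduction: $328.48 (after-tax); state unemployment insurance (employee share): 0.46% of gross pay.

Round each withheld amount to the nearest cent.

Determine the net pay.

$5,713.58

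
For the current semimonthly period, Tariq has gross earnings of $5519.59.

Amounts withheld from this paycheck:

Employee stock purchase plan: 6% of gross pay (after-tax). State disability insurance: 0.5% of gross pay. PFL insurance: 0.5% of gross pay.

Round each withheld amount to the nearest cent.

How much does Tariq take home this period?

$5133.21

PFL insurance: $5519.59 × 0.005 = $27.60
State disability insurance: $5519.59 × 0.005 = $27.60
Employee stock purchase plan: $5519.59 × 0.06 = $331.18
Total deductions = $27.60 + $27.60 + $331.18 = $386.38
Net pay = $5519.59 − $386.38 = $5133.21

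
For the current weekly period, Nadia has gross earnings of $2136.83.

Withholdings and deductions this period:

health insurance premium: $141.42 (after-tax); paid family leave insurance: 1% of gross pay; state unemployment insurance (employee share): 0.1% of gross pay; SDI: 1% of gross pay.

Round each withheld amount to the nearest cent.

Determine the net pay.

SDI: $2136.83 × 0.01 = $21.37
State unemployment insurance (employee share): $2136.83 × 0.001 = $2.14
Paid family leave insurance: $2136.83 × 0.01 = $21.37
Health insurance premium: $141.42
Total deductions = $21.37 + $2.14 + $21.37 + $141.42 = $186.30
Net pay = $2136.83 − $186.30 = $1950.53

$1950.53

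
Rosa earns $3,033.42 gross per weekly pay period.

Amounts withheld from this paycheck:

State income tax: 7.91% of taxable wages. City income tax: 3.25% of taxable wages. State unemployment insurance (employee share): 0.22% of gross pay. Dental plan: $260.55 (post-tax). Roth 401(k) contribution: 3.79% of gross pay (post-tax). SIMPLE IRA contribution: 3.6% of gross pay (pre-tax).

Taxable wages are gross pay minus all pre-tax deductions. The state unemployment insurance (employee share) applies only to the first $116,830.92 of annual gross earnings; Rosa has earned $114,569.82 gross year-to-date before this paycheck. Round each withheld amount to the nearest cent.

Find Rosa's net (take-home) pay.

SIMPLE IRA contribution: $3,033.42 × 0.036 = $109.20
Taxable wages = $3,033.42 − $109.20 = $2,924.22
State income tax: $2,924.22 × 0.0791 = $231.31
City income tax: $2,924.22 × 0.0325 = $95.04
State unemployment insurance (employee share): only $116,830.92 − $114,569.82 = $2,261.10 of this check is subject → $2,261.10 × 0.0022 = $4.97
Dental plan: $260.55
Roth 401(k) contribution: $3,033.42 × 0.0379 = $114.97
Total deductions = $109.20 + $231.31 + $95.04 + $4.97 + $260.55 + $114.97 = $816.04
Net pay = $3,033.42 − $816.04 = $2,217.38

$2,217.38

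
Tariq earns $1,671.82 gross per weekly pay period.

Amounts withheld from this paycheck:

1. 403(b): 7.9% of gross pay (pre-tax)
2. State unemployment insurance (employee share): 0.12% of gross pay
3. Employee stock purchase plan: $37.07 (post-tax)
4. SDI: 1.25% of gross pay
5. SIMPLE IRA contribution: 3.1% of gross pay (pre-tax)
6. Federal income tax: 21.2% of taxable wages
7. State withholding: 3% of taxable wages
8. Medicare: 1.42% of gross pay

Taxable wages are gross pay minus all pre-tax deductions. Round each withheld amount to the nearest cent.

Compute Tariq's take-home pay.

$1,044.12

SIMPLE IRA contribution: $1,671.82 × 0.031 = $51.83
403(b): $1,671.82 × 0.079 = $132.07
Pre-tax total = $51.83 + $132.07 = $183.90
Taxable wages = $1,671.82 − $183.90 = $1,487.92
Federal income tax: $1,487.92 × 0.212 = $315.44
State withholding: $1,487.92 × 0.03 = $44.64
State unemployment insurance (employee share): $1,671.82 × 0.0012 = $2.01
SDI: $1,671.82 × 0.0125 = $20.90
Medicare: $1,671.82 × 0.0142 = $23.74
Employee stock purchase plan: $37.07
Total deductions = $51.83 + $132.07 + $315.44 + $44.64 + $2.01 + $20.90 + $23.74 + $37.07 = $627.70
Net pay = $1,671.82 − $627.70 = $1,044.12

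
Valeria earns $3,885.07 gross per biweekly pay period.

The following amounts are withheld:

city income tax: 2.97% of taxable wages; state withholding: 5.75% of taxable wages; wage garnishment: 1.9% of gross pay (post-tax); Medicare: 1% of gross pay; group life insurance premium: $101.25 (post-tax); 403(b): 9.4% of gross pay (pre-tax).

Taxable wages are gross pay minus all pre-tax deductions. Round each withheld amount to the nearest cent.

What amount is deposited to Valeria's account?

403(b): $3,885.07 × 0.094 = $365.20
Taxable wages = $3,885.07 − $365.20 = $3,519.87
State withholding: $3,519.87 × 0.0575 = $202.39
City income tax: $3,519.87 × 0.0297 = $104.54
Medicare: $3,885.07 × 0.01 = $38.85
Wage garnishment: $3,885.07 × 0.019 = $73.82
Group life insurance premium: $101.25
Total deductions = $365.20 + $202.39 + $104.54 + $38.85 + $73.82 + $101.25 = $886.05
Net pay = $3,885.07 − $886.05 = $2,999.02

$2,999.02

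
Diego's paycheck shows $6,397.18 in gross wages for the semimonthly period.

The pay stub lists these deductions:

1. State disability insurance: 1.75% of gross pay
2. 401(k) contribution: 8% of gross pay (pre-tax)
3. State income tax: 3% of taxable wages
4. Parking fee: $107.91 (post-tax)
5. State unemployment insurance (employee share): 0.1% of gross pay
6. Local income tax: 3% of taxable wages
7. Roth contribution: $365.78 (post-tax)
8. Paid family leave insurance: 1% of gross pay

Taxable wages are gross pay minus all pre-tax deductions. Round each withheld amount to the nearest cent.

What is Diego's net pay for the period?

$4,876.28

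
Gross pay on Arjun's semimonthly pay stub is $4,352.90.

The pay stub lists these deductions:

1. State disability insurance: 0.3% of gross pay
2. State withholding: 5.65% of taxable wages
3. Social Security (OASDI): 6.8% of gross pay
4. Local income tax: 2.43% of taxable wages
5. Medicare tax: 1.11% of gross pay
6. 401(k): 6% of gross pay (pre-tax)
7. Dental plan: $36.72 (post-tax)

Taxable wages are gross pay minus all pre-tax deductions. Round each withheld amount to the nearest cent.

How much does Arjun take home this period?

401(k): $4,352.90 × 0.06 = $261.17
Taxable wages = $4,352.90 − $261.17 = $4,091.73
Local income tax: $4,091.73 × 0.0243 = $99.43
State withholding: $4,091.73 × 0.0565 = $231.18
Social Security (OASDI): $4,352.90 × 0.068 = $296.00
Medicare tax: $4,352.90 × 0.0111 = $48.32
State disability insurance: $4,352.90 × 0.003 = $13.06
Dental plan: $36.72
Total deductions = $261.17 + $99.43 + $231.18 + $296.00 + $48.32 + $13.06 + $36.72 = $985.88
Net pay = $4,352.90 − $985.88 = $3,367.02

$3,367.02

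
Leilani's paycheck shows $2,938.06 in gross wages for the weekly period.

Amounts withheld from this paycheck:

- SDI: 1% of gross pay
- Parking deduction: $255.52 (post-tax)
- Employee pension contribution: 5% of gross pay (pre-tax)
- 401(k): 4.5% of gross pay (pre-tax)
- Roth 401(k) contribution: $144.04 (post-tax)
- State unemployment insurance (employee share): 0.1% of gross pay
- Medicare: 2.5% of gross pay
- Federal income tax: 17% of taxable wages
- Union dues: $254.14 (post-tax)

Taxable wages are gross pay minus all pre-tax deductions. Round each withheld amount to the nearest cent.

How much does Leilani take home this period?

401(k): $2,938.06 × 0.045 = $132.21
Employee pension contribution: $2,938.06 × 0.05 = $146.90
Pre-tax total = $132.21 + $146.90 = $279.11
Taxable wages = $2,938.06 − $279.11 = $2,658.95
Federal income tax: $2,658.95 × 0.17 = $452.02
SDI: $2,938.06 × 0.01 = $29.38
State unemployment insurance (employee share): $2,938.06 × 0.001 = $2.94
Medicare: $2,938.06 × 0.025 = $73.45
Roth 401(k) contribution: $144.04
Parking deduction: $255.52
Union dues: $254.14
Total deductions = $132.21 + $146.90 + $452.02 + $29.38 + $2.94 + $73.45 + $144.04 + $255.52 + $254.14 = $1,490.60
Net pay = $2,938.06 − $1,490.60 = $1,447.46

$1,447.46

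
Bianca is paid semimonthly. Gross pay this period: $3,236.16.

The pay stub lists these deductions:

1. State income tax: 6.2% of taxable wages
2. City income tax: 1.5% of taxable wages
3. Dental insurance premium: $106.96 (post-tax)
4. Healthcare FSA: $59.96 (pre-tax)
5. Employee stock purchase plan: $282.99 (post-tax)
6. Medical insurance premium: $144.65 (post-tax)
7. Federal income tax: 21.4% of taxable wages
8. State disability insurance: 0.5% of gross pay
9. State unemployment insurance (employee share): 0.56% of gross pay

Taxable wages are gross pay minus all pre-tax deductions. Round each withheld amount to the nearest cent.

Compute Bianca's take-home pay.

Healthcare FSA: $59.96
Taxable wages = $3,236.16 − $59.96 = $3,176.20
Federal income tax: $3,176.20 × 0.214 = $679.71
City income tax: $3,176.20 × 0.015 = $47.64
State income tax: $3,176.20 × 0.062 = $196.92
State unemployment insurance (employee share): $3,236.16 × 0.0056 = $18.12
State disability insurance: $3,236.16 × 0.005 = $16.18
Medical insurance premium: $144.65
Dental insurance premium: $106.96
Employee stock purchase plan: $282.99
Total deductions = $59.96 + $679.71 + $47.64 + $196.92 + $18.12 + $16.18 + $144.65 + $106.96 + $282.99 = $1,553.13
Net pay = $3,236.16 − $1,553.13 = $1,683.03

$1,683.03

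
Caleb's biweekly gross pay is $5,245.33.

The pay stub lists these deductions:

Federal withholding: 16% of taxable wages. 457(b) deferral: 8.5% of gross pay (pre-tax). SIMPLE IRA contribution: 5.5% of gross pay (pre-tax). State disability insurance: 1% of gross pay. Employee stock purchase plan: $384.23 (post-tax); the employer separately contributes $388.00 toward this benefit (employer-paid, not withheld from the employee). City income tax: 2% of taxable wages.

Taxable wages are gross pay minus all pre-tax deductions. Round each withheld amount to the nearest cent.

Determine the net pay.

$3,262.33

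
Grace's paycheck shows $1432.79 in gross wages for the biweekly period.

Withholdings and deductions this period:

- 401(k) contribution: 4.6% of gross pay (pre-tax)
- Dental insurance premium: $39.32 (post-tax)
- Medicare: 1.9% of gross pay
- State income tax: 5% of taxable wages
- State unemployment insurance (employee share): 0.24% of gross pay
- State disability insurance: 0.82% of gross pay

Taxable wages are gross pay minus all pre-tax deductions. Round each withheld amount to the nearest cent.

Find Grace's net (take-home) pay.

401(k) contribution: $1432.79 × 0.046 = $65.91
Taxable wages = $1432.79 − $65.91 = $1366.88
State income tax: $1366.88 × 0.05 = $68.34
State unemployment insurance (employee share): $1432.79 × 0.0024 = $3.44
Medicare: $1432.79 × 0.019 = $27.22
State disability insurance: $1432.79 × 0.0082 = $11.75
Dental insurance premium: $39.32
Total deductions = $65.91 + $68.34 + $3.44 + $27.22 + $11.75 + $39.32 = $215.98
Net pay = $1432.79 − $215.98 = $1216.81

$1216.81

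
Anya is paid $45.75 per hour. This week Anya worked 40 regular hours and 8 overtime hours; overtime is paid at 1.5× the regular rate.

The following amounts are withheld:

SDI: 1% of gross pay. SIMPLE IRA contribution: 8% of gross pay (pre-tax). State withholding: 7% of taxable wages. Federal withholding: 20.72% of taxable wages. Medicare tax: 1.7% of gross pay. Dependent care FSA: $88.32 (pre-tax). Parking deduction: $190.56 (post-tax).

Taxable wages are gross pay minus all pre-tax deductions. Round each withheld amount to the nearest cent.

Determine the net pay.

$1,263.35

Regular pay: 40 × $45.75 = $1,830.00
Overtime pay: 8 × $45.75 × 1.5 = $549.00
Gross pay = $1,830.00 + $549.00 = $2,379.00
SIMPLE IRA contribution: $2,379.00 × 0.08 = $190.32
Dependent care FSA: $88.32
Pre-tax total = $190.32 + $88.32 = $278.64
Taxable wages = $2,379.00 − $278.64 = $2,100.36
Federal withholding: $2,100.36 × 0.2072 = $435.19
State withholding: $2,100.36 × 0.07 = $147.03
Medicare tax: $2,379.00 × 0.017 = $40.44
SDI: $2,379.00 × 0.01 = $23.79
Parking deduction: $190.56
Total deductions = $190.32 + $88.32 + $435.19 + $147.03 + $40.44 + $23.79 + $190.56 = $1,115.65
Net pay = $2,379.00 − $1,115.65 = $1,263.35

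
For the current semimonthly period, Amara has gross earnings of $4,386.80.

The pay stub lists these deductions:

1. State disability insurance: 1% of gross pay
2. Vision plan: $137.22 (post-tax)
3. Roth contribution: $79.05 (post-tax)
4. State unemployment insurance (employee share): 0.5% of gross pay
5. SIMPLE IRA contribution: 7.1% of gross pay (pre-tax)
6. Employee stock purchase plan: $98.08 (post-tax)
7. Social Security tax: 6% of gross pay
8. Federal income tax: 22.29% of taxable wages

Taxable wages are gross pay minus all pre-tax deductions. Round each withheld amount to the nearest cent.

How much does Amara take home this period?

$2,523.59

SIMPLE IRA contribution: $4,386.80 × 0.071 = $311.46
Taxable wages = $4,386.80 − $311.46 = $4,075.34
Federal income tax: $4,075.34 × 0.2229 = $908.39
State disability insurance: $4,386.80 × 0.01 = $43.87
Social Security tax: $4,386.80 × 0.06 = $263.21
State unemployment insurance (employee share): $4,386.80 × 0.005 = $21.93
Vision plan: $137.22
Employee stock purchase plan: $98.08
Roth contribution: $79.05
Total deductions = $311.46 + $908.39 + $43.87 + $263.21 + $21.93 + $137.22 + $98.08 + $79.05 = $1,863.21
Net pay = $4,386.80 − $1,863.21 = $2,523.59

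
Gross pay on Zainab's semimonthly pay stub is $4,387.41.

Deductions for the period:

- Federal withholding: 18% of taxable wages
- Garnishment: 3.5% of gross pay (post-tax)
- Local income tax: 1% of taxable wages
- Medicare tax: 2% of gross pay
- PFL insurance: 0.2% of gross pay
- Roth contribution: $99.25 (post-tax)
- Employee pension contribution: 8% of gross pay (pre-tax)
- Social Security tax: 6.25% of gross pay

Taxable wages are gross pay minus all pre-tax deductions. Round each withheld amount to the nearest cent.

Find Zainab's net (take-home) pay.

$2,645.96

Employee pension contribution: $4,387.41 × 0.08 = $350.99
Taxable wages = $4,387.41 − $350.99 = $4,036.42
Federal withholding: $4,036.42 × 0.18 = $726.56
Local income tax: $4,036.42 × 0.01 = $40.36
Medicare tax: $4,387.41 × 0.02 = $87.75
PFL insurance: $4,387.41 × 0.002 = $8.77
Social Security tax: $4,387.41 × 0.0625 = $274.21
Roth contribution: $99.25
Garnishment: $4,387.41 × 0.035 = $153.56
Total deductions = $350.99 + $726.56 + $40.36 + $87.75 + $8.77 + $274.21 + $99.25 + $153.56 = $1,741.45
Net pay = $4,387.41 − $1,741.45 = $2,645.96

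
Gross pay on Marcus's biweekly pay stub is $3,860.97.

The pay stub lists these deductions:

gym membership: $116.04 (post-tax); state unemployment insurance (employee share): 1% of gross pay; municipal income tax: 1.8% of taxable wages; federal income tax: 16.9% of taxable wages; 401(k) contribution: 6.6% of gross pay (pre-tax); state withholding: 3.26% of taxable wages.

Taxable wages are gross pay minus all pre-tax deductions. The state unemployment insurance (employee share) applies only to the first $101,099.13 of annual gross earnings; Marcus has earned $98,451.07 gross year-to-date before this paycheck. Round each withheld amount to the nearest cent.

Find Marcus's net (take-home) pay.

$2,671.72

401(k) contribution: $3,860.97 × 0.066 = $254.82
Taxable wages = $3,860.97 − $254.82 = $3,606.15
Municipal income tax: $3,606.15 × 0.018 = $64.91
Federal income tax: $3,606.15 × 0.169 = $609.44
State withholding: $3,606.15 × 0.0326 = $117.56
State unemployment insurance (employee share): only $101,099.13 − $98,451.07 = $2,648.06 of this check is subject → $2,648.06 × 0.01 = $26.48
Gym membership: $116.04
Total deductions = $254.82 + $64.91 + $609.44 + $117.56 + $26.48 + $116.04 = $1,189.25
Net pay = $3,860.97 − $1,189.25 = $2,671.72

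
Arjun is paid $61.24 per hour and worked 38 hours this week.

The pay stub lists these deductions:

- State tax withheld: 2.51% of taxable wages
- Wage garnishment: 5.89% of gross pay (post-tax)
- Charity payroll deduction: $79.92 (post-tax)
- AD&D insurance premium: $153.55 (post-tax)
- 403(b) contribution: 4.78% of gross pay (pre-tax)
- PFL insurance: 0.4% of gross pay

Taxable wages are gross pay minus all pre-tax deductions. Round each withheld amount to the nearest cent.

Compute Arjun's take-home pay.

Gross pay: 38 × $61.24 = $2327.12
403(b) contribution: $2327.12 × 0.0478 = $111.24
Taxable wages = $2327.12 − $111.24 = $2215.88
State tax withheld: $2215.88 × 0.0251 = $55.62
PFL insurance: $2327.12 × 0.004 = $9.31
Charity payroll deduction: $79.92
AD&D insurance premium: $153.55
Wage garnishment: $2327.12 × 0.0589 = $137.07
Total deductions = $111.24 + $55.62 + $9.31 + $79.92 + $153.55 + $137.07 = $546.71
Net pay = $2327.12 − $546.71 = $1780.41

$1780.41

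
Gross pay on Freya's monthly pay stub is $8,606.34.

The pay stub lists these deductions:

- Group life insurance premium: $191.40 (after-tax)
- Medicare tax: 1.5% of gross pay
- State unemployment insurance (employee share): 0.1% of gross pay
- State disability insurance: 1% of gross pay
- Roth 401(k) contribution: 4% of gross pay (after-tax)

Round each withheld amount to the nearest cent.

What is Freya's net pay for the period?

$7,846.92

State unemployment insurance (employee share): $8,606.34 × 0.001 = $8.61
State disability insurance: $8,606.34 × 0.01 = $86.06
Medicare tax: $8,606.34 × 0.015 = $129.10
Group life insurance premium: $191.40
Roth 401(k) contribution: $8,606.34 × 0.04 = $344.25
Total deductions = $8.61 + $86.06 + $129.10 + $191.40 + $344.25 = $759.42
Net pay = $8,606.34 − $759.42 = $7,846.92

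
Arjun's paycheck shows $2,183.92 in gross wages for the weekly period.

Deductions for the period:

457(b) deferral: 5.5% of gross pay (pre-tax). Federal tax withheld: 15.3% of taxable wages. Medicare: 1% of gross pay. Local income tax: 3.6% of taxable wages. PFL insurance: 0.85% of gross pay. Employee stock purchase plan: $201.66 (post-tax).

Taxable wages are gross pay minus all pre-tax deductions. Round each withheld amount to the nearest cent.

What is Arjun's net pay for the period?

$1,431.68

457(b) deferral: $2,183.92 × 0.055 = $120.12
Taxable wages = $2,183.92 − $120.12 = $2,063.80
Local income tax: $2,063.80 × 0.036 = $74.30
Federal tax withheld: $2,063.80 × 0.153 = $315.76
PFL insurance: $2,183.92 × 0.0085 = $18.56
Medicare: $2,183.92 × 0.01 = $21.84
Employee stock purchase plan: $201.66
Total deductions = $120.12 + $74.30 + $315.76 + $18.56 + $21.84 + $201.66 = $752.24
Net pay = $2,183.92 − $752.24 = $1,431.68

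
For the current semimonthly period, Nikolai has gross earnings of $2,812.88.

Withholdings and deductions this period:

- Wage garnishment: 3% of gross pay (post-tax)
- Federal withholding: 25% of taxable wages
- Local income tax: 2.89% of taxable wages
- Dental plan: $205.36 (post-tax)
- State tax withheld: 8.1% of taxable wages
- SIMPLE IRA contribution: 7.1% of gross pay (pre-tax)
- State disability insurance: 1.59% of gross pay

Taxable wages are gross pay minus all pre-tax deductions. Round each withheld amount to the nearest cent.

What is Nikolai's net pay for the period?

SIMPLE IRA contribution: $2,812.88 × 0.071 = $199.71
Taxable wages = $2,812.88 − $199.71 = $2,613.17
Local income tax: $2,613.17 × 0.0289 = $75.52
Federal withholding: $2,613.17 × 0.25 = $653.29
State tax withheld: $2,613.17 × 0.081 = $211.67
State disability insurance: $2,812.88 × 0.0159 = $44.72
Dental plan: $205.36
Wage garnishment: $2,812.88 × 0.03 = $84.39
Total deductions = $199.71 + $75.52 + $653.29 + $211.67 + $44.72 + $205.36 + $84.39 = $1,474.66
Net pay = $2,812.88 − $1,474.66 = $1,338.22

$1,338.22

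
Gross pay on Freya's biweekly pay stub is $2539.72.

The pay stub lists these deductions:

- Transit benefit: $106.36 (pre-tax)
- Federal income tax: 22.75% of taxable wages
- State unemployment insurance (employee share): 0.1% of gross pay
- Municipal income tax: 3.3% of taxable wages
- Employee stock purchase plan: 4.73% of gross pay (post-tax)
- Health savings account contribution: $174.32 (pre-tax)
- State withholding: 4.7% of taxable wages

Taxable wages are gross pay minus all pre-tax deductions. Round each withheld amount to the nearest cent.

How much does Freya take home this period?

Transit benefit: $106.36
Health savings account contribution: $174.32
Pre-tax total = $106.36 + $174.32 = $280.68
Taxable wages = $2539.72 − $280.68 = $2259.04
Federal income tax: $2259.04 × 0.2275 = $513.93
Municipal income tax: $2259.04 × 0.033 = $74.55
State withholding: $2259.04 × 0.047 = $106.17
State unemployment insurance (employee share): $2539.72 × 0.001 = $2.54
Employee stock purchase plan: $2539.72 × 0.0473 = $120.13
Total deductions = $106.36 + $174.32 + $513.93 + $74.55 + $106.17 + $2.54 + $120.13 = $1098.00
Net pay = $2539.72 − $1098.00 = $1441.72

$1441.72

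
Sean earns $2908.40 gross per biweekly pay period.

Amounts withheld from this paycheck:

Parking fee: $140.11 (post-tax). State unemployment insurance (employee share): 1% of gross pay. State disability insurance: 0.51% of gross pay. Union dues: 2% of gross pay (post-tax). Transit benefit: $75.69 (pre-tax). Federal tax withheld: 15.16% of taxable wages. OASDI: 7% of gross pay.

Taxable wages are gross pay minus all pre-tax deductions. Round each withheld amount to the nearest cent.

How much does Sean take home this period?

Transit benefit: $75.69
Taxable wages = $2908.40 − $75.69 = $2832.71
Federal tax withheld: $2832.71 × 0.1516 = $429.44
State unemployment insurance (employee share): $2908.40 × 0.01 = $29.08
State disability insurance: $2908.40 × 0.0051 = $14.83
OASDI: $2908.40 × 0.07 = $203.59
Parking fee: $140.11
Union dues: $2908.40 × 0.02 = $58.17
Total deductions = $75.69 + $429.44 + $29.08 + $14.83 + $203.59 + $140.11 + $58.17 = $950.91
Net pay = $2908.40 − $950.91 = $1957.49

$1957.49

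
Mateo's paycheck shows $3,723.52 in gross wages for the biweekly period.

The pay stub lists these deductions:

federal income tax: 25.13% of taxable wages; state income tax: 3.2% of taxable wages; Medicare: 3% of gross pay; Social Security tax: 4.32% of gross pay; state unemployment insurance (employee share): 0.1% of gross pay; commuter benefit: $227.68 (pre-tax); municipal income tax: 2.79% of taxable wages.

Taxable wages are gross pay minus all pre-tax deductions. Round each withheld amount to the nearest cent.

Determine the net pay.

$2,131.65

Commuter benefit: $227.68
Taxable wages = $3,723.52 − $227.68 = $3,495.84
State income tax: $3,495.84 × 0.032 = $111.87
Municipal income tax: $3,495.84 × 0.0279 = $97.53
Federal income tax: $3,495.84 × 0.2513 = $878.50
Medicare: $3,723.52 × 0.03 = $111.71
Social Security tax: $3,723.52 × 0.0432 = $160.86
State unemployment insurance (employee share): $3,723.52 × 0.001 = $3.72
Total deductions = $227.68 + $111.87 + $97.53 + $878.50 + $111.71 + $160.86 + $3.72 = $1,591.87
Net pay = $3,723.52 − $1,591.87 = $2,131.65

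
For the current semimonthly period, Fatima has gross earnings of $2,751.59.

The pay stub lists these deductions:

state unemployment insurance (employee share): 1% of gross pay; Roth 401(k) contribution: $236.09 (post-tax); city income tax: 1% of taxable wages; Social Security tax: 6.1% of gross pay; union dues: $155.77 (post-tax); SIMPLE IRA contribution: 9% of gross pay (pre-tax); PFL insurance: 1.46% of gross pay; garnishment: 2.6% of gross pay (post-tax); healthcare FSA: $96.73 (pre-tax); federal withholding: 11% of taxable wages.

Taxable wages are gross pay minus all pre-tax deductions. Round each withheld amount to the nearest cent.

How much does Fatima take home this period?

SIMPLE IRA contribution: $2,751.59 × 0.09 = $247.64
Healthcare FSA: $96.73
Pre-tax total = $247.64 + $96.73 = $344.37
Taxable wages = $2,751.59 − $344.37 = $2,407.22
City income tax: $2,407.22 × 0.01 = $24.07
Federal withholding: $2,407.22 × 0.11 = $264.79
PFL insurance: $2,751.59 × 0.0146 = $40.17
State unemployment insurance (employee share): $2,751.59 × 0.01 = $27.52
Social Security tax: $2,751.59 × 0.061 = $167.85
Union dues: $155.77
Roth 401(k) contribution: $236.09
Garnishment: $2,751.59 × 0.026 = $71.54
Total deductions = $247.64 + $96.73 + $24.07 + $264.79 + $40.17 + $27.52 + $167.85 + $155.77 + $236.09 + $71.54 = $1,332.17
Net pay = $2,751.59 − $1,332.17 = $1,419.42

$1,419.42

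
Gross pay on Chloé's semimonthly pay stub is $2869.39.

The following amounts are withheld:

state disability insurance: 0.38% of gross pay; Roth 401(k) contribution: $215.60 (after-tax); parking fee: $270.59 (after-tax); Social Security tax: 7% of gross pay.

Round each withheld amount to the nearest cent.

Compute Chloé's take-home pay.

$2171.44

Social Security tax: $2869.39 × 0.07 = $200.86
State disability insurance: $2869.39 × 0.0038 = $10.90
Roth 401(k) contribution: $215.60
Parking fee: $270.59
Total deductions = $200.86 + $10.90 + $215.60 + $270.59 = $697.95
Net pay = $2869.39 − $697.95 = $2171.44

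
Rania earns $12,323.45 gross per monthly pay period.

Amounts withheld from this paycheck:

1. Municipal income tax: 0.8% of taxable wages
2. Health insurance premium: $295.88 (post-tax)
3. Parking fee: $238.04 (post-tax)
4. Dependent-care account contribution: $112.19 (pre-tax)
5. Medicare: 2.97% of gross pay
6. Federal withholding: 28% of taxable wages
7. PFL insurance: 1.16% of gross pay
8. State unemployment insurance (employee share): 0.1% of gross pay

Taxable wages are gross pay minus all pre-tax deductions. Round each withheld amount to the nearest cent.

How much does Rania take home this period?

$7,639.22

Dependent-care account contribution: $112.19
Taxable wages = $12,323.45 − $112.19 = $12,211.26
Municipal income tax: $12,211.26 × 0.008 = $97.69
Federal withholding: $12,211.26 × 0.28 = $3,419.15
PFL insurance: $12,323.45 × 0.0116 = $142.95
State unemployment insurance (employee share): $12,323.45 × 0.001 = $12.32
Medicare: $12,323.45 × 0.0297 = $366.01
Health insurance premium: $295.88
Parking fee: $238.04
Total deductions = $112.19 + $97.69 + $3,419.15 + $142.95 + $12.32 + $366.01 + $295.88 + $238.04 = $4,684.23
Net pay = $12,323.45 − $4,684.23 = $7,639.22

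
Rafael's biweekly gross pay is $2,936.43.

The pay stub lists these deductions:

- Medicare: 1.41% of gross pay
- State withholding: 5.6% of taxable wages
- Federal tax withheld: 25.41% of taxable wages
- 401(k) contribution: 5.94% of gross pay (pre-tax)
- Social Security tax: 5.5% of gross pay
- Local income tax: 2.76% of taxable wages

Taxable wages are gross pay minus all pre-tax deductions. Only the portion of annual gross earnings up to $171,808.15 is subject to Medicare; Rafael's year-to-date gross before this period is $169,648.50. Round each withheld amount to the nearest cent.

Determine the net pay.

401(k) contribution: $2,936.43 × 0.0594 = $174.42
Taxable wages = $2,936.43 − $174.42 = $2,762.01
Local income tax: $2,762.01 × 0.0276 = $76.23
State withholding: $2,762.01 × 0.056 = $154.67
Federal tax withheld: $2,762.01 × 0.2541 = $701.83
Social Security tax: $2,936.43 × 0.055 = $161.50
Medicare: only $171,808.15 − $169,648.50 = $2,159.65 of this check is subject → $2,159.65 × 0.0141 = $30.45
Total deductions = $174.42 + $76.23 + $154.67 + $701.83 + $161.50 + $30.45 = $1,299.10
Net pay = $2,936.43 − $1,299.10 = $1,637.33

$1,637.33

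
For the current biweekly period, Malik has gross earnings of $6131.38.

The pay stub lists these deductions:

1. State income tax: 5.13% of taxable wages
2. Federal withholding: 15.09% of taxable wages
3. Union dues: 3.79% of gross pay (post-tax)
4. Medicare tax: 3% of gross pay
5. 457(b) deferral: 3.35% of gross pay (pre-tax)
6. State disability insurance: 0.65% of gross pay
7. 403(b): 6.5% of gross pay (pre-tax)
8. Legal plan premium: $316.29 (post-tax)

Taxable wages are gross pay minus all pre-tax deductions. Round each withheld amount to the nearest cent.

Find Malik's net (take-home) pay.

457(b) deferral: $6131.38 × 0.0335 = $205.40
403(b): $6131.38 × 0.065 = $398.54
Pre-tax total = $205.40 + $398.54 = $603.94
Taxable wages = $6131.38 − $603.94 = $5527.44
State income tax: $5527.44 × 0.0513 = $283.56
Federal withholding: $5527.44 × 0.1509 = $834.09
State disability insurance: $6131.38 × 0.0065 = $39.85
Medicare tax: $6131.38 × 0.03 = $183.94
Union dues: $6131.38 × 0.0379 = $232.38
Legal plan premium: $316.29
Total deductions = $205.40 + $398.54 + $283.56 + $834.09 + $39.85 + $183.94 + $232.38 + $316.29 = $2494.05
Net pay = $6131.38 − $2494.05 = $3637.33

$3637.33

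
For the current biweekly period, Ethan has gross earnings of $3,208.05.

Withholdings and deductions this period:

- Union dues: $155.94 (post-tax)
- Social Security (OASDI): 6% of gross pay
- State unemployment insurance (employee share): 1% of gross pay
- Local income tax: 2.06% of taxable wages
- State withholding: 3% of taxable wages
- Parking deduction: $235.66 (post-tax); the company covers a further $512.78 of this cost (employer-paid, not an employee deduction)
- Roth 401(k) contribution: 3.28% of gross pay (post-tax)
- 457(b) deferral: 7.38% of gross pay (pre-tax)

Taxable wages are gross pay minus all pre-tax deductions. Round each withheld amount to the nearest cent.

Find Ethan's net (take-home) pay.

457(b) deferral: $3,208.05 × 0.0738 = $236.75
Taxable wages = $3,208.05 − $236.75 = $2,971.30
State withholding: $2,971.30 × 0.03 = $89.14
Local income tax: $2,971.30 × 0.0206 = $61.21
Social Security (OASDI): $3,208.05 × 0.06 = $192.48
State unemployment insurance (employee share): $3,208.05 × 0.01 = $32.08
Union dues: $155.94
Roth 401(k) contribution: $3,208.05 × 0.0328 = $105.22
Parking deduction: $235.66
(Employer's $512.78 toward parking deduction is not withheld from the employee.)
Total deductions = $236.75 + $89.14 + $61.21 + $192.48 + $32.08 + $155.94 + $105.22 + $235.66 = $1,108.48
Net pay = $3,208.05 − $1,108.48 = $2,099.57

$2,099.57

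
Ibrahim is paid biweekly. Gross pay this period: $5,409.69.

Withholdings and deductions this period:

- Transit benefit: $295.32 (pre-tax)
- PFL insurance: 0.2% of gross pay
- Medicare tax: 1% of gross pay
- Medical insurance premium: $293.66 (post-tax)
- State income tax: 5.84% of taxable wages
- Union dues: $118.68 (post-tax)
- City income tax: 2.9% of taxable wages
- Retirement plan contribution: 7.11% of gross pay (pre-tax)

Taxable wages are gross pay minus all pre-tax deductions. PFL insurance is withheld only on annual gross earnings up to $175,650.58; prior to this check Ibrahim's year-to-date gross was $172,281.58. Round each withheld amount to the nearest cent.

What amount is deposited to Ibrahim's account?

$3,843.18

Retirement plan contribution: $5,409.69 × 0.0711 = $384.63
Transit benefit: $295.32
Pre-tax total = $384.63 + $295.32 = $679.95
Taxable wages = $5,409.69 − $679.95 = $4,729.74
State income tax: $4,729.74 × 0.0584 = $276.22
City income tax: $4,729.74 × 0.029 = $137.16
Medicare tax: $5,409.69 × 0.01 = $54.10
PFL insurance: only $175,650.58 − $172,281.58 = $3,369.00 of this check is subject → $3,369.00 × 0.002 = $6.74
Medical insurance premium: $293.66
Union dues: $118.68
Total deductions = $384.63 + $295.32 + $276.22 + $137.16 + $54.10 + $6.74 + $293.66 + $118.68 = $1,566.51
Net pay = $5,409.69 − $1,566.51 = $3,843.18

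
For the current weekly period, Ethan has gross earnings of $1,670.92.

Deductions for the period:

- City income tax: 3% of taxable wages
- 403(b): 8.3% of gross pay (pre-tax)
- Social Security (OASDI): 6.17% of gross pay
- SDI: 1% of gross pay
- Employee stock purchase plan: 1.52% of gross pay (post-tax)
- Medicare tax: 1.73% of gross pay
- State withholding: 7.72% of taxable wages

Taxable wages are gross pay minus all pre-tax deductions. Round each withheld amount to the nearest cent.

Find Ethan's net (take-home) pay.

403(b): $1,670.92 × 0.083 = $138.69
Taxable wages = $1,670.92 − $138.69 = $1,532.23
City income tax: $1,532.23 × 0.03 = $45.97
State withholding: $1,532.23 × 0.0772 = $118.29
SDI: $1,670.92 × 0.01 = $16.71
Medicare tax: $1,670.92 × 0.0173 = $28.91
Social Security (OASDI): $1,670.92 × 0.0617 = $103.10
Employee stock purchase plan: $1,670.92 × 0.0152 = $25.40
Total deductions = $138.69 + $45.97 + $118.29 + $16.71 + $28.91 + $103.10 + $25.40 = $477.07
Net pay = $1,670.92 − $477.07 = $1,193.85

$1,193.85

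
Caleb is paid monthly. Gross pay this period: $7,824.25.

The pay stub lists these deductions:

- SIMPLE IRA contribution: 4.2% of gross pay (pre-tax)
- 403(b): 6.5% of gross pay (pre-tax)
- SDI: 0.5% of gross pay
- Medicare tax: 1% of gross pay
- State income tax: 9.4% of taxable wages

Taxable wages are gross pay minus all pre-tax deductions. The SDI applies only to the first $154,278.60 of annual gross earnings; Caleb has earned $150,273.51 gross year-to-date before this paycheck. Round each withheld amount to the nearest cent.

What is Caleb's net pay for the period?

$6,232.00

403(b): $7,824.25 × 0.065 = $508.58
SIMPLE IRA contribution: $7,824.25 × 0.042 = $328.62
Pre-tax total = $508.58 + $328.62 = $837.20
Taxable wages = $7,824.25 − $837.20 = $6,987.05
State income tax: $6,987.05 × 0.094 = $656.78
SDI: only $154,278.60 − $150,273.51 = $4,005.09 of this check is subject → $4,005.09 × 0.005 = $20.03
Medicare tax: $7,824.25 × 0.01 = $78.24
Total deductions = $508.58 + $328.62 + $656.78 + $20.03 + $78.24 = $1,592.25
Net pay = $7,824.25 − $1,592.25 = $6,232.00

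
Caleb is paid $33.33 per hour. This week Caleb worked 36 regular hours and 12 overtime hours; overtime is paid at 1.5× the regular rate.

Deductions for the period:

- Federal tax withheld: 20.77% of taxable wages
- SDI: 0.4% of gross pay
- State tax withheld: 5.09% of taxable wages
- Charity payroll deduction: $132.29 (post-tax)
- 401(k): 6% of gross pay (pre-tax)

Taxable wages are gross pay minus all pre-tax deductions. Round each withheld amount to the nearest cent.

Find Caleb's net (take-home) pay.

Regular pay: 36 × $33.33 = $1,199.88
Overtime pay: 12 × $33.33 × 1.5 = $599.94
Gross pay = $1,199.88 + $599.94 = $1,799.82
401(k): $1,799.82 × 0.06 = $107.99
Taxable wages = $1,799.82 − $107.99 = $1,691.83
Federal tax withheld: $1,691.83 × 0.2077 = $351.39
State tax withheld: $1,691.83 × 0.0509 = $86.11
SDI: $1,799.82 × 0.004 = $7.20
Charity payroll deduction: $132.29
Total deductions = $107.99 + $351.39 + $86.11 + $7.20 + $132.29 = $684.98
Net pay = $1,799.82 − $684.98 = $1,114.84

$1,114.84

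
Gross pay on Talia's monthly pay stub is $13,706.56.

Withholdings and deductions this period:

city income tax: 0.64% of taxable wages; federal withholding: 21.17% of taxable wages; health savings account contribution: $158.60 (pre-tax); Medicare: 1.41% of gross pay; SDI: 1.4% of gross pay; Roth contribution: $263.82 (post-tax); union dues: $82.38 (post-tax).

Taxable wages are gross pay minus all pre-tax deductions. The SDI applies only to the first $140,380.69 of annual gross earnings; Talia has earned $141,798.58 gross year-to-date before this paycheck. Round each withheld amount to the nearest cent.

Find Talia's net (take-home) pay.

$10,053.69

Health savings account contribution: $158.60
Taxable wages = $13,706.56 − $158.60 = $13,547.96
Federal withholding: $13,547.96 × 0.2117 = $2,868.10
City income tax: $13,547.96 × 0.0064 = $86.71
SDI: annual cap $140,380.69 already reached (YTD $141,798.58), so $0.00
Medicare: $13,706.56 × 0.0141 = $193.26
Roth contribution: $263.82
Union dues: $82.38
Total deductions = $158.60 + $2,868.10 + $86.71 + $0.00 + $193.26 + $263.82 + $82.38 = $3,652.87
Net pay = $13,706.56 − $3,652.87 = $10,053.69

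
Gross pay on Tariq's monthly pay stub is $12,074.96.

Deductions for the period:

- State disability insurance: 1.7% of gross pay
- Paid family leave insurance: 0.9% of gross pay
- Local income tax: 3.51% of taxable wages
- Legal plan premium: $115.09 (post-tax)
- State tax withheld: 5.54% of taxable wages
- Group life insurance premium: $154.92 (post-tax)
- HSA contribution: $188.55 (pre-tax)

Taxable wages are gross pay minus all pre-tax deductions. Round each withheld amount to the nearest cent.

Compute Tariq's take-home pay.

HSA contribution: $188.55
Taxable wages = $12,074.96 − $188.55 = $11,886.41
Local income tax: $11,886.41 × 0.0351 = $417.21
State tax withheld: $11,886.41 × 0.0554 = $658.51
State disability insurance: $12,074.96 × 0.017 = $205.27
Paid family leave insurance: $12,074.96 × 0.009 = $108.67
Legal plan premium: $115.09
Group life insurance premium: $154.92
Total deductions = $188.55 + $417.21 + $658.51 + $205.27 + $108.67 + $115.09 + $154.92 = $1,848.22
Net pay = $12,074.96 − $1,848.22 = $10,226.74

$10,226.74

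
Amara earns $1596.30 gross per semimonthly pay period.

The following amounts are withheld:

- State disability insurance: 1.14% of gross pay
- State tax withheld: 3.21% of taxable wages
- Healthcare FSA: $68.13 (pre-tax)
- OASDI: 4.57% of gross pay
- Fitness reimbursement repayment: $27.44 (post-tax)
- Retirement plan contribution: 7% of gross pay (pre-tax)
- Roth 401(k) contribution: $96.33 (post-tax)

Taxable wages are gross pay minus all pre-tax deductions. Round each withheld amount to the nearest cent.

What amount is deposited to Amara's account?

Healthcare FSA: $68.13
Retirement plan contribution: $1596.30 × 0.07 = $111.74
Pre-tax total = $68.13 + $111.74 = $179.87
Taxable wages = $1596.30 − $179.87 = $1416.43
State tax withheld: $1416.43 × 0.0321 = $45.47
OASDI: $1596.30 × 0.0457 = $72.95
State disability insurance: $1596.30 × 0.0114 = $18.20
Fitness reimbursement repayment: $27.44
Roth 401(k) contribution: $96.33
Total deductions = $68.13 + $111.74 + $45.47 + $72.95 + $18.20 + $27.44 + $96.33 = $440.26
Net pay = $1596.30 − $440.26 = $1156.04

$1156.04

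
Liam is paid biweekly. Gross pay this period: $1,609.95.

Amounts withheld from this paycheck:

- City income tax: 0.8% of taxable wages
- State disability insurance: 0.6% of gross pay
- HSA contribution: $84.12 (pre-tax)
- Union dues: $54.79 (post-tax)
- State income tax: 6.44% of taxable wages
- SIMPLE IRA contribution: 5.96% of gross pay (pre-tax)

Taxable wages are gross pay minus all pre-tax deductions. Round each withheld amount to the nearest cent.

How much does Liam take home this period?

SIMPLE IRA contribution: $1,609.95 × 0.0596 = $95.95
HSA contribution: $84.12
Pre-tax total = $95.95 + $84.12 = $180.07
Taxable wages = $1,609.95 − $180.07 = $1,429.88
City income tax: $1,429.88 × 0.008 = $11.44
State income tax: $1,429.88 × 0.0644 = $92.08
State disability insurance: $1,609.95 × 0.006 = $9.66
Union dues: $54.79
Total deductions = $95.95 + $84.12 + $11.44 + $92.08 + $9.66 + $54.79 = $348.04
Net pay = $1,609.95 − $348.04 = $1,261.91

$1,261.91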